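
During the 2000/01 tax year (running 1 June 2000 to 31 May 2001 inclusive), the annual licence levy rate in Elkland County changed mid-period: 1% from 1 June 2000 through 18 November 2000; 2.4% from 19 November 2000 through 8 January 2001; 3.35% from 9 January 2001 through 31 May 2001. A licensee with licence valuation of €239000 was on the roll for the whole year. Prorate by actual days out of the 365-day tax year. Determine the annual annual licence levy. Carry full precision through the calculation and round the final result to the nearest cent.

€5057.96

1 June – 18 November 2000: 171 days at 1% → €239000 × 1% × 171/365 = €1119.6986
19 November 2000 – 8 January 2001: 51 days at 2.4% → €239000 × 2.4% × 51/365 = €801.4685
9 January – 31 May 2001: 143 days at 3.35% → €239000 × 3.35% × 143/365 = €3136.7932
Total = €5057.9603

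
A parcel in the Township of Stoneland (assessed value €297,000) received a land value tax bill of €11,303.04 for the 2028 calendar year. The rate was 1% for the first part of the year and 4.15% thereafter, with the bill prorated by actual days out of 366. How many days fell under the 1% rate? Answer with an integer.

Let d = days at the first rate; then 366 − d days at the second rate.
€297,000 × [1%·d + 4.15%·(366−d)] / 366 = €11,303.04
Solving gives d = 40, so the new rate took effect on 10 February 2028.

40 days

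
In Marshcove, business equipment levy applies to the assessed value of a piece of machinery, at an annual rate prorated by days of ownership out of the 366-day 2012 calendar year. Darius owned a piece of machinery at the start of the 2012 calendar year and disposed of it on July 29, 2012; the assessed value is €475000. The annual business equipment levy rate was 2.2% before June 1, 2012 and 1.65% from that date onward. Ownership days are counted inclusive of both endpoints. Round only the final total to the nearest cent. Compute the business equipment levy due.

€5603.31

January 1 – May 31, 2012: 152 days at 2.2% → €475000 × 2.2% × 152/366 = €4339.8907
June 1 – July 29, 2012: 59 days at 1.65% → €475000 × 1.65% × 59/366 = €1263.4221
Total = €5603.3128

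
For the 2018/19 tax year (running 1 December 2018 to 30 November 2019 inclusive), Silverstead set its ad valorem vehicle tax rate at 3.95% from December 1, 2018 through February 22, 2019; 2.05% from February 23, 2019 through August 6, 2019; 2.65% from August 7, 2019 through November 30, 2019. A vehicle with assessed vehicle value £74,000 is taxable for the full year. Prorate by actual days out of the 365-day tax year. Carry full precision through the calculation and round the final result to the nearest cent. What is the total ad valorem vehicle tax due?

December 1, 2018 – February 22, 2019: 84 days at 3.95% → £74,000 × 3.95% × 84/365 = £672.6904
February 23 – August 6, 2019: 165 days at 2.05% → £74,000 × 2.05% × 165/365 = £685.7671
August 7 – November 30, 2019: 116 days at 2.65% → £74,000 × 2.65% × 116/365 = £623.2219
Total = £1,981.6795

£1,981.68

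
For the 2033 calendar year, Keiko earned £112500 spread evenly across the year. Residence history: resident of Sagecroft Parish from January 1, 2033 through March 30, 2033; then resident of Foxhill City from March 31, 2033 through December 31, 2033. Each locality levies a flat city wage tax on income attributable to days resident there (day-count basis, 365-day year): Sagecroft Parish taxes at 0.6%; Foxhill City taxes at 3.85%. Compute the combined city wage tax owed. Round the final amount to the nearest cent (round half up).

Sagecroft Parish, January 1 – March 30, 2033: 89 days → £112500 × 0.6% × 89/365 = £164.5890
Foxhill City, March 31 – December 31, 2033: 276 days → £112500 × 3.85% × 276/365 = £3275.1370
Total = £3439.7260

£3439.73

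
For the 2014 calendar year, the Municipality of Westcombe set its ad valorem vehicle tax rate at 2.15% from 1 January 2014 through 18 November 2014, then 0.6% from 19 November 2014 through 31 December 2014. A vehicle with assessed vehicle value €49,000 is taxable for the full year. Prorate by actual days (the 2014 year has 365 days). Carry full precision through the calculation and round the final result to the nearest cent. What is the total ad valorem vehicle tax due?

€964.02

1 January – 18 November 2014: 322 days at 2.15% → €49,000 × 2.15% × 322/365 = €929.3890
19 November – 31 December 2014: 43 days at 0.6% → €49,000 × 0.6% × 43/365 = €34.6356
Total = €964.0247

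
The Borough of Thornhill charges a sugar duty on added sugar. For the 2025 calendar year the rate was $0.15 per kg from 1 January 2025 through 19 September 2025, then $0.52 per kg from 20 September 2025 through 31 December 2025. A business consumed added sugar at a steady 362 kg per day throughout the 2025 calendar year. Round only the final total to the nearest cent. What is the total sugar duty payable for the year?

1 January – 19 September 2025: 262 days × 362 kg/day = 94,844 kg at $0.15/kg → $14,226.60
20 September – 31 December 2025: 103 days × 362 kg/day = 37,286 kg at $0.52/kg → $19,388.72

$33,615.32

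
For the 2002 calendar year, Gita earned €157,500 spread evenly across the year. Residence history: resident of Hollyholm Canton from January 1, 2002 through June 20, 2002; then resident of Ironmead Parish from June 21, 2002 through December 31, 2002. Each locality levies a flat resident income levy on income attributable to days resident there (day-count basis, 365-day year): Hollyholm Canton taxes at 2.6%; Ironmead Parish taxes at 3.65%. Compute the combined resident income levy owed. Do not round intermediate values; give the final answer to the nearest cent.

€4,973.98

Hollyholm Canton, January 1 – June 20, 2002: 171 days → €157,500 × 2.6% × 171/365 = €1,918.4795
Ironmead Parish, June 21 – December 31, 2002: 194 days → €157,500 × 3.65% × 194/365 = €3,055.5000
Total = €4,973.9795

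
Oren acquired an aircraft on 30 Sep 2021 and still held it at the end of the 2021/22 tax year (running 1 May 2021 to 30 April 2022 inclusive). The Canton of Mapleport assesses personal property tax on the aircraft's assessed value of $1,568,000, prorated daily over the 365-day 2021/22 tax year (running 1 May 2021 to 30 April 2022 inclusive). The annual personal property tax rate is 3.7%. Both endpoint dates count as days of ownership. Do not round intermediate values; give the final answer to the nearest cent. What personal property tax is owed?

$33,855.91

Days held (30 Sep 2021 – 30 Apr 2022): 213 out of 365
Tax = $1,568,000 × 3.7% × 213/365 = $33,855.9123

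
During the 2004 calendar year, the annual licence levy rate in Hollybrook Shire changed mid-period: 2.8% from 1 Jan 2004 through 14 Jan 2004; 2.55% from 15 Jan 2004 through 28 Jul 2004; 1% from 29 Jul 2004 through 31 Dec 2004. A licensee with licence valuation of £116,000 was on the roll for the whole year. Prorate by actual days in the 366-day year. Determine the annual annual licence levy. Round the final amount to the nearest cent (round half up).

1 Jan – 14 Jan 2004: 14 days at 2.8% → £116,000 × 2.8% × 14/366 = £124.2404
15 Jan – 28 Jul 2004: 196 days at 2.55% → £116,000 × 2.55% × 196/366 = £1,584.0656
29 Jul – 31 Dec 2004: 156 days at 1% → £116,000 × 1% × 156/366 = £494.4262
Total = £2,202.7322

£2,202.73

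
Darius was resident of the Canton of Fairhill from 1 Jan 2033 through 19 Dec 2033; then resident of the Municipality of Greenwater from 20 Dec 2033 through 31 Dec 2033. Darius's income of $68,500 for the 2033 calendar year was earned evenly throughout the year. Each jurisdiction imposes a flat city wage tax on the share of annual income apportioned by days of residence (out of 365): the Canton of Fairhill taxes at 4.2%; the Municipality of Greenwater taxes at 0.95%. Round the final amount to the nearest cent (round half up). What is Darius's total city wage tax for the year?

The Canton of Fairhill, 1 Jan – 19 Dec 2033: 353 days → $68,500 × 4.2% × 353/365 = $2,782.4137
The Municipality of Greenwater, 20 Dec – 31 Dec 2033: 12 days → $68,500 × 0.95% × 12/365 = $21.3945
Total = $2,803.8082

$2,803.81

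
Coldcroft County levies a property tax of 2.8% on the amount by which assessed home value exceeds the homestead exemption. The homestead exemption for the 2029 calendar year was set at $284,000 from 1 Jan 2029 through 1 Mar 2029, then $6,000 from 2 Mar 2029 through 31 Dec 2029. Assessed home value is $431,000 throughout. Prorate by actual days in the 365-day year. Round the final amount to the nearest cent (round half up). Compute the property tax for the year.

$10,620.44

1 Jan – 1 Mar 2029: 60 days, exemption $284,000 → ($431,000 − $284,000) × 2.8% × 60/365 = $676.6027
2 Mar – 31 Dec 2029: 305 days, exemption $6,000 → ($431,000 − $6,000) × 2.8% × 305/365 = $9,943.8356
Total = $10,620.4384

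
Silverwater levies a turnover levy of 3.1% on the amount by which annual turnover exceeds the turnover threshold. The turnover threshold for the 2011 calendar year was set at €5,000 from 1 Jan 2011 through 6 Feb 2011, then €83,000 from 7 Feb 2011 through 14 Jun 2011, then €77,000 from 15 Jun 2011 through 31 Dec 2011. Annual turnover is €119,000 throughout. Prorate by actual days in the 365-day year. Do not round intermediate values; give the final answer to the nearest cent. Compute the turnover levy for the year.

€1,463.03

1 Jan – 6 Feb 2011: 37 days, exemption €5,000 → (€119,000 − €5,000) × 3.1% × 37/365 = €358.2411
7 Feb – 14 Jun 2011: 128 days, exemption €83,000 → (€119,000 − €83,000) × 3.1% × 128/365 = €391.3644
15 Jun – 31 Dec 2011: 200 days, exemption €77,000 → (€119,000 − €77,000) × 3.1% × 200/365 = €713.4247
Total = €1,463.0301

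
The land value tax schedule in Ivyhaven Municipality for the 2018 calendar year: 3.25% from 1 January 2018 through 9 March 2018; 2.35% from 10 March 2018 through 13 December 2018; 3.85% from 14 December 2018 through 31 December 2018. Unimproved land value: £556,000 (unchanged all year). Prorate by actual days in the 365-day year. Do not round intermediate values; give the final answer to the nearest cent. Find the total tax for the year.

£14,409.54

1 January – 9 March 2018: 68 days at 3.25% → £556,000 × 3.25% × 68/365 = £3,366.4658
10 March – 13 December 2018: 279 days at 2.35% → £556,000 × 2.35% × 279/365 = £9,987.4356
14 December – 31 December 2018: 18 days at 3.85% → £556,000 × 3.85% × 18/365 = £1,055.6384
Total = £14,409.5397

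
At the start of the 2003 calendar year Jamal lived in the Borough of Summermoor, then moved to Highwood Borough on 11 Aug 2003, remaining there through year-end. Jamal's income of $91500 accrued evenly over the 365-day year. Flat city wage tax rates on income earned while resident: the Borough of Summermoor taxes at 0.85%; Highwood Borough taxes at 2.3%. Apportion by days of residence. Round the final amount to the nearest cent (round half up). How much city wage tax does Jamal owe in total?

$1297.55

The Borough of Summermoor, 1 Jan – 10 Aug 2003: 222 days → $91500 × 0.85% × 222/365 = $473.0425
Highwood Borough, 11 Aug – 31 Dec 2003: 143 days → $91500 × 2.3% × 143/365 = $824.5027
Total = $1297.5452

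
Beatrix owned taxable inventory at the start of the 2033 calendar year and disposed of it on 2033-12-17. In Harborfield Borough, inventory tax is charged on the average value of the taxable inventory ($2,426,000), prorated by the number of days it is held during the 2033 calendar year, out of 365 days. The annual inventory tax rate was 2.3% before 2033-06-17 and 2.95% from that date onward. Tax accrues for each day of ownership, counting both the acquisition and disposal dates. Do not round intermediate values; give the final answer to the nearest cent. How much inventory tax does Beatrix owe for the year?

2033-01-01 to 2033-06-16: 167 days at 2.3% → $2,426,000 × 2.3% × 167/365 = $25,529.4959
2033-06-17 to 2033-12-17: 184 days at 2.95% → $2,426,000 × 2.95% × 184/365 = $36,077.6110
Total = $61,607.1068

$61,607.11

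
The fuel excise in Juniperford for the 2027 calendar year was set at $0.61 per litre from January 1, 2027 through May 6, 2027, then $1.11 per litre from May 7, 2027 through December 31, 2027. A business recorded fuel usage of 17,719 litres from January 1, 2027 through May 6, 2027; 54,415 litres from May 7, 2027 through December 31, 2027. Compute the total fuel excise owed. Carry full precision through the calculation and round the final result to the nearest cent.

January 1 – May 6, 2027: 17,719 litres at $0.61/litre → $10,808.59
May 7 – December 31, 2027: 54,415 litres at $1.11/litre → $60,400.65

$71,209.24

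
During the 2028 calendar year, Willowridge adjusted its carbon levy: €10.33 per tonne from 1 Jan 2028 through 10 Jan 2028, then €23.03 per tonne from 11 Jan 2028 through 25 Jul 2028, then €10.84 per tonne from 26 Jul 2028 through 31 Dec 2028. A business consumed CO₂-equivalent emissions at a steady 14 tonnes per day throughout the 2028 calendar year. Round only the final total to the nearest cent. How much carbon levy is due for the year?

€89,092.78

1 Jan – 10 Jan 2028: 10 days × 14 tonnes/day = 140 tonnes at €10.33/tonne → €1,446.20
11 Jan – 25 Jul 2028: 197 days × 14 tonnes/day = 2,758 tonnes at €23.03/tonne → €63,516.74
26 Jul – 31 Dec 2028: 159 days × 14 tonnes/day = 2,226 tonnes at €10.84/tonne → €24,129.84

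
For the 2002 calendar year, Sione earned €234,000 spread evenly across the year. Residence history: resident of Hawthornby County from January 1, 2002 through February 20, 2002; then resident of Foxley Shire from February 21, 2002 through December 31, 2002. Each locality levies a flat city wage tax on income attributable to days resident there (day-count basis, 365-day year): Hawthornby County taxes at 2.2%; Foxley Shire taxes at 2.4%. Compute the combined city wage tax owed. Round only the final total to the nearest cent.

Hawthornby County, January 1 – February 20, 2002: 51 days → €234,000 × 2.2% × 51/365 = €719.3096
Foxley Shire, February 21 – December 31, 2002: 314 days → €234,000 × 2.4% × 314/365 = €4,831.2986
Total = €5,550.6082

€5,550.61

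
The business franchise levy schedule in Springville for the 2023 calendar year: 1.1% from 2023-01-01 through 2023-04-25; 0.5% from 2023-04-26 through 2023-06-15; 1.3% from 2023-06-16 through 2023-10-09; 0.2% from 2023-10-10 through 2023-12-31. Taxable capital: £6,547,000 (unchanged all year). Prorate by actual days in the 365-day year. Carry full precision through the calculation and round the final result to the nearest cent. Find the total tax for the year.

2023-01-01 to 2023-04-25: 115 days at 1.1% → £6,547,000 × 1.1% × 115/365 = £22,690.2877
2023-04-26 to 2023-06-15: 51 days at 0.5% → £6,547,000 × 0.5% × 51/365 = £4,573.9315
2023-06-16 to 2023-10-09: 116 days at 1.3% → £6,547,000 × 1.3% × 116/365 = £27,048.9753
2023-10-10 to 2023-12-31: 83 days at 0.2% → £6,547,000 × 0.2% × 83/365 = £2,977.5397
Total = £57,290.7342

£57,290.73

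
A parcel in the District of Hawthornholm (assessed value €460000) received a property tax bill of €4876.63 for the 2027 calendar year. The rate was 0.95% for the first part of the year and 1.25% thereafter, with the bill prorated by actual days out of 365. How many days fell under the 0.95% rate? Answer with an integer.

Let d = days at the first rate; then 365 − d days at the second rate.
€460000 × [0.95%·d + 1.25%·(365−d)] / 365 = €4876.63
Solving gives d = 231, so the new rate took effect on 20 August 2027.

231 days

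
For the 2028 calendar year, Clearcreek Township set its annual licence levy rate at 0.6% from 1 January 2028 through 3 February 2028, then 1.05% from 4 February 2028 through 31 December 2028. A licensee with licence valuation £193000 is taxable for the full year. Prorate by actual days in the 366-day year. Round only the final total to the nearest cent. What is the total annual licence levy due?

£1945.82

1 January – 3 February 2028: 34 days at 0.6% → £193000 × 0.6% × 34/366 = £107.5738
4 February – 31 December 2028: 332 days at 1.05% → £193000 × 1.05% × 332/366 = £1838.2459
Total = £1945.8197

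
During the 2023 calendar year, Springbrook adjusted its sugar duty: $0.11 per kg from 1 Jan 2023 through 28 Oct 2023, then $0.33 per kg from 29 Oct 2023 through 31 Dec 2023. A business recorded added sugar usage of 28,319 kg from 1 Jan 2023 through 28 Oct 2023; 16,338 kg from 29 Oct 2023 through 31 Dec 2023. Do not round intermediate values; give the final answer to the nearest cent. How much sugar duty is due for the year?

1 Jan – 28 Oct 2023: 28,319 kg at $0.11/kg → $3,115.09
29 Oct – 31 Dec 2023: 16,338 kg at $0.33/kg → $5,391.54

$8,506.63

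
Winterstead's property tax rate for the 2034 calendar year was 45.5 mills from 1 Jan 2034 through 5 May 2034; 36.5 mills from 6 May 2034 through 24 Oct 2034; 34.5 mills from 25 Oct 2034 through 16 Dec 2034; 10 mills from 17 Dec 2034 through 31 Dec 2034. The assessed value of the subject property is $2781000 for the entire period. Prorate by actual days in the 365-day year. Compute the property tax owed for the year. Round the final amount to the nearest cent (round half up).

$106241.82

1 Jan – 5 May 2034: 125 days at 45.5 mills → $2781000 × 4.55% × 125/365 = $43334.0753
6 May – 24 Oct 2034: 172 days at 36.5 mills → $2781000 × 3.65% × 172/365 = $47833.2000
25 Oct – 16 Dec 2034: 53 days at 34.5 mills → $2781000 × 3.45% × 53/365 = $13931.6671
17 Dec – 31 Dec 2034: 15 days at 10 mills → $2781000 × 1% × 15/365 = $1142.8767
Total = $106241.8192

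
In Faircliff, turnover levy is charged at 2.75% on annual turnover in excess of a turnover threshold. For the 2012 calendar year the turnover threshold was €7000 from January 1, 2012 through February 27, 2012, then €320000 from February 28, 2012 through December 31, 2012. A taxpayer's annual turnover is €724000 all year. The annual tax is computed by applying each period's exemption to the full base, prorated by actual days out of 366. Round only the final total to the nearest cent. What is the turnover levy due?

January 1 – February 27, 2012: 58 days, exemption €7000 → (€724000 − €7000) × 2.75% × 58/366 = €3124.6311
February 28 – December 31, 2012: 308 days, exemption €320000 → (€724000 − €320000) × 2.75% × 308/366 = €9349.3989
Total = €12474.0301

€12474.03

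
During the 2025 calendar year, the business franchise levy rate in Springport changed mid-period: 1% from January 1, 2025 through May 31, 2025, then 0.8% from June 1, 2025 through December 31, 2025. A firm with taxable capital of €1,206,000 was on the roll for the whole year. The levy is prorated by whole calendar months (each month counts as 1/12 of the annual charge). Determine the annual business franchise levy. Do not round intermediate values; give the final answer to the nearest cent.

January 1 – May 31, 2025: 5 months at 1% → €1,206,000 × 1% × 5/12 = €5,025.0000
June 1 – December 31, 2025: 7 months at 0.8% → €1,206,000 × 0.8% × 7/12 = €5,628.0000
Total = €10,653.0000

€10,653.00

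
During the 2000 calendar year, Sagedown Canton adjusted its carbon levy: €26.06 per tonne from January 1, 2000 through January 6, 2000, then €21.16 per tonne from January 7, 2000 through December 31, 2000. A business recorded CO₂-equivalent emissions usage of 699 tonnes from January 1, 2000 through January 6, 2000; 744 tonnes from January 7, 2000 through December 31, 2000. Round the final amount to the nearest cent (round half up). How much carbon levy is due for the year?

January 1 – January 6, 2000: 699 tonnes at €26.06/tonne → €18,215.94
January 7 – December 31, 2000: 744 tonnes at €21.16/tonne → €15,743.04

€33,958.98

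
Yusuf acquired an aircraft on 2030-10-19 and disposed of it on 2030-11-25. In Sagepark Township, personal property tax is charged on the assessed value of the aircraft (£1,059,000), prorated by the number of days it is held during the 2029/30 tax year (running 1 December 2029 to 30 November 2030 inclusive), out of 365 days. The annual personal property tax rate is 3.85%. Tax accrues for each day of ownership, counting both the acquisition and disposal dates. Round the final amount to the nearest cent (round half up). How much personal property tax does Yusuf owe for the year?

Days held (2030-10-19 to 2030-11-25): 38 out of 365
Tax = £1,059,000 × 3.85% × 38/365 = £4,244.7041

£4,244.70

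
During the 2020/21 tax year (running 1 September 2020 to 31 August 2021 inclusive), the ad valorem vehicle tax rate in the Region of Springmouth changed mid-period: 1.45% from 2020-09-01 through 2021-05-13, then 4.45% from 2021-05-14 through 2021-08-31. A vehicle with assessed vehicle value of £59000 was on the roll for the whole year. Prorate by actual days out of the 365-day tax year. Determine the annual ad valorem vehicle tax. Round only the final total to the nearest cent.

2020-09-01 to 2021-05-13: 255 days at 1.45% → £59000 × 1.45% × 255/365 = £597.6781
2021-05-14 to 2021-08-31: 110 days at 4.45% → £59000 × 4.45% × 110/365 = £791.2466
Total = £1388.9247

£1388.92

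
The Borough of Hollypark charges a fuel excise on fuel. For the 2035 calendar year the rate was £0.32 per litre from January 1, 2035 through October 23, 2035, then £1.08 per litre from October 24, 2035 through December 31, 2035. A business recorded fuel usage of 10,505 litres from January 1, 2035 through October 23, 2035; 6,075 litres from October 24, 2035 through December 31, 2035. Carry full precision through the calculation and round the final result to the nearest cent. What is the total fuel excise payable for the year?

£9,922.60

January 1 – October 23, 2035: 10,505 litres at £0.32/litre → £3,361.60
October 24 – December 31, 2035: 6,075 litres at £1.08/litre → £6,561.00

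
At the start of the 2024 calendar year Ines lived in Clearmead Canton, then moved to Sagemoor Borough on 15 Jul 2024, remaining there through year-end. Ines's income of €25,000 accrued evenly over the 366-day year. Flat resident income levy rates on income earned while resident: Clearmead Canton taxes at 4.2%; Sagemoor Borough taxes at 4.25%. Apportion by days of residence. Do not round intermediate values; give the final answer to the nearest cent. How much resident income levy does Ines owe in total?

€1,055.81

Clearmead Canton, 1 Jan – 14 Jul 2024: 196 days → €25,000 × 4.2% × 196/366 = €562.2951
Sagemoor Borough, 15 Jul – 31 Dec 2024: 170 days → €25,000 × 4.25% × 170/366 = €493.5109
Total = €1,055.8060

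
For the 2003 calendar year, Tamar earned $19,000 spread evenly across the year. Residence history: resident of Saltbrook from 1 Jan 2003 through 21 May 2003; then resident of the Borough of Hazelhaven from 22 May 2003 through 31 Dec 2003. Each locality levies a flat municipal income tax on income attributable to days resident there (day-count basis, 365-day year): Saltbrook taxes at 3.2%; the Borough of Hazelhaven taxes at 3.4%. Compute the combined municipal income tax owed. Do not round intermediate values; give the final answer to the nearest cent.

$631.32

Saltbrook, 1 Jan – 21 May 2003: 141 days → $19,000 × 3.2% × 141/365 = $234.8712
The Borough of Hazelhaven, 22 May – 31 Dec 2003: 224 days → $19,000 × 3.4% × 224/365 = $396.4493
Total = $631.3205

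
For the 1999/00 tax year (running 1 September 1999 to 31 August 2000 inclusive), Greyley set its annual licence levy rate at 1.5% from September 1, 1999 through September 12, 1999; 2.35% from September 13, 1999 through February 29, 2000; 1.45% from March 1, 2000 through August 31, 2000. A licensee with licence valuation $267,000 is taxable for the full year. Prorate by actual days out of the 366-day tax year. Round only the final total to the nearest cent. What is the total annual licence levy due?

$4,992.02

September 1 – September 12, 1999: 12 days at 1.5% → $267,000 × 1.5% × 12/366 = $131.3115
September 13, 1999 – February 29, 2000: 170 days at 2.35% → $267,000 × 2.35% × 170/366 = $2,914.3852
March 1 – August 31, 2000: 184 days at 1.45% → $267,000 × 1.45% × 184/366 = $1,946.3279
Total = $4,992.0246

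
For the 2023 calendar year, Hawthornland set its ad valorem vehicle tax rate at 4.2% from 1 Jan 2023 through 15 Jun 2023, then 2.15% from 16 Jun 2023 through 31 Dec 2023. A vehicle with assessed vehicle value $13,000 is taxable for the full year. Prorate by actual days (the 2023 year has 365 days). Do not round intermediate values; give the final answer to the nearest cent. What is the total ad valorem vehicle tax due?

1 Jan – 15 Jun 2023: 166 days at 4.2% → $13,000 × 4.2% × 166/365 = $248.3178
16 Jun – 31 Dec 2023: 199 days at 2.15% → $13,000 × 2.15% × 199/365 = $152.3849
Total = $400.7027

$400.70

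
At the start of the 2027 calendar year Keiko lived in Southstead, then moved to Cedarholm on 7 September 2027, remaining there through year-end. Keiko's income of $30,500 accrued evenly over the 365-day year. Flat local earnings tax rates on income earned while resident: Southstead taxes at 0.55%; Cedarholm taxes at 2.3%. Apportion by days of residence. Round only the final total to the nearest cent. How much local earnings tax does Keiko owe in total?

$337.38

Southstead, 1 January – 6 September 2027: 249 days → $30,500 × 0.55% × 249/365 = $114.4377
Cedarholm, 7 September – 31 December 2027: 116 days → $30,500 × 2.3% × 116/365 = $222.9425
Total = $337.3801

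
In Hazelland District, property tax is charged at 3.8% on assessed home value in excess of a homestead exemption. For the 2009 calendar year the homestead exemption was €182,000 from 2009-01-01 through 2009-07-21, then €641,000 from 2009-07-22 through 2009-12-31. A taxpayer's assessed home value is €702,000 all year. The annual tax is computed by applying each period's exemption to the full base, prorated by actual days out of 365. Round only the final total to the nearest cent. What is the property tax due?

2009-01-01 to 2009-07-21: 202 days, exemption €182,000 → (€702,000 − €182,000) × 3.8% × 202/365 = €10,935.6712
2009-07-22 to 2009-12-31: 163 days, exemption €641,000 → (€702,000 − €641,000) × 3.8% × 163/365 = €1,035.1616
Total = €11,970.8329

€11,970.83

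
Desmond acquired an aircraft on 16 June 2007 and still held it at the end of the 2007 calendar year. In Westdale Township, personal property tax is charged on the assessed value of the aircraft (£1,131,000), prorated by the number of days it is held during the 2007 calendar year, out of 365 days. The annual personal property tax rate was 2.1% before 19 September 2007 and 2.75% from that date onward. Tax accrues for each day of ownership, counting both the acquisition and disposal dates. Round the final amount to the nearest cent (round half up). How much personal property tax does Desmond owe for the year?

£15,043.85

16 June – 18 September 2007: 95 days at 2.1% → £1,131,000 × 2.1% × 95/365 = £6,181.7671
19 September – 31 December 2007: 104 days at 2.75% → £1,131,000 × 2.75% × 104/365 = £8,862.0822
Total = £15,043.8493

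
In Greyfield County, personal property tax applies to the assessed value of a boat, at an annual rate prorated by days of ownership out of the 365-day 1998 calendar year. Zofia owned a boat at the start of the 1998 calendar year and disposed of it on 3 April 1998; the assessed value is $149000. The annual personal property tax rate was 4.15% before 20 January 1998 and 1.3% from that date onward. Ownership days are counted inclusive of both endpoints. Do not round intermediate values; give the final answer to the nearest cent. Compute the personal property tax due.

$714.59

1 January – 19 January 1998: 19 days at 4.15% → $149000 × 4.15% × 19/365 = $321.8808
20 January – 3 April 1998: 74 days at 1.3% → $149000 × 1.3% × 74/365 = $392.7068
Total = $714.5877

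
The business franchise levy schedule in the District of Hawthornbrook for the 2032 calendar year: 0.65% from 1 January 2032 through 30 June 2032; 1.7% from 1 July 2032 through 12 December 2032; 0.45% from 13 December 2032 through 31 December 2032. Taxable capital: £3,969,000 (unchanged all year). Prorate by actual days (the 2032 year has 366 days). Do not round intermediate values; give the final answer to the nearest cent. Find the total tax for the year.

1 January – 30 June 2032: 182 days at 0.65% → £3,969,000 × 0.65% × 182/366 = £12,828.7623
1 July – 12 December 2032: 165 days at 1.7% → £3,969,000 × 1.7% × 165/366 = £30,418.1557
13 December – 31 December 2032: 19 days at 0.45% → £3,969,000 × 0.45% × 19/366 = £927.1844
Total = £44,174.1025

£44,174.10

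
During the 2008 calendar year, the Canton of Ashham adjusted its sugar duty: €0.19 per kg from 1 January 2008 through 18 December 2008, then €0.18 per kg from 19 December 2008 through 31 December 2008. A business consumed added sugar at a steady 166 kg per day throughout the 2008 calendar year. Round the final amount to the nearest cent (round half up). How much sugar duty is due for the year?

1 January – 18 December 2008: 353 days × 166 kg/day = 58,598 kg at €0.19/kg → €11,133.62
19 December – 31 December 2008: 13 days × 166 kg/day = 2,158 kg at €0.18/kg → €388.44

€11,522.06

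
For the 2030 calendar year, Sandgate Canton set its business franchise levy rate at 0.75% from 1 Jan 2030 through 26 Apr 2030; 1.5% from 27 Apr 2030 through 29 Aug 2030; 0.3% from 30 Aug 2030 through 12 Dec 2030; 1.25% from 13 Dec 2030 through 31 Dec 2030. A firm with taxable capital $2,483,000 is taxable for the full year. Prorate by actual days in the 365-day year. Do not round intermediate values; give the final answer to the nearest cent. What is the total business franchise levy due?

1 Jan – 26 Apr 2030: 116 days at 0.75% → $2,483,000 × 0.75% × 116/365 = $5,918.3836
27 Apr – 29 Aug 2030: 125 days at 1.5% → $2,483,000 × 1.5% × 125/365 = $12,755.1370
30 Aug – 12 Dec 2030: 105 days at 0.3% → $2,483,000 × 0.3% × 105/365 = $2,142.8630
13 Dec – 31 Dec 2030: 19 days at 1.25% → $2,483,000 × 1.25% × 19/365 = $1,615.6507
Total = $22,432.0342

$22,432.03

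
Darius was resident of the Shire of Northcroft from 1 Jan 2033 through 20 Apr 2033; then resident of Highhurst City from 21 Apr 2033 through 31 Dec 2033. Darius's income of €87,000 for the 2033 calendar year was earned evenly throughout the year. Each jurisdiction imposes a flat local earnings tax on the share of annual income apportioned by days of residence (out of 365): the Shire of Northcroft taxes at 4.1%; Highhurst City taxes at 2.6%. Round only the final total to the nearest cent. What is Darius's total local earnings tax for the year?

€2,655.29

The Shire of Northcroft, 1 Jan – 20 Apr 2033: 110 days → €87,000 × 4.1% × 110/365 = €1,074.9863
Highhurst City, 21 Apr – 31 Dec 2033: 255 days → €87,000 × 2.6% × 255/365 = €1,580.3014
Total = €2,655.2877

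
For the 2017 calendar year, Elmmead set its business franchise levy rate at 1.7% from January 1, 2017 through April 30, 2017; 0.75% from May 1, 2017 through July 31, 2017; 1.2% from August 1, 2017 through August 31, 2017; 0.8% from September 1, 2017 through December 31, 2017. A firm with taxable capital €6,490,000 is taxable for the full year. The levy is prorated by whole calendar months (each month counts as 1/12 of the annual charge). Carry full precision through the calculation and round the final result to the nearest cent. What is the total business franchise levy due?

January 1 – April 30, 2017: 4 months at 1.7% → €6,490,000 × 1.7% × 4/12 = €36,776.6667
May 1 – July 31, 2017: 3 months at 0.75% → €6,490,000 × 0.75% × 3/12 = €12,168.7500
August 1 – August 31, 2017: 1 month at 1.2% → €6,490,000 × 1.2% × 1/12 = €6,490.0000
September 1 – December 31, 2017: 4 months at 0.8% → €6,490,000 × 0.8% × 4/12 = €17,306.6667
Total = €72,742.0833

€72,742.08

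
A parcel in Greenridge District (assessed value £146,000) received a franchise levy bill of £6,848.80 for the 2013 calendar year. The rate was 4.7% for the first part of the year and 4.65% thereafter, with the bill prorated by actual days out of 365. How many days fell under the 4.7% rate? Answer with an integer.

299 days

Let d = days at the first rate; then 365 − d days at the second rate.
£146,000 × [4.7%·d + 4.65%·(365−d)] / 365 = £6,848.80
Solving gives d = 299, so the new rate took effect on 27 October 2013.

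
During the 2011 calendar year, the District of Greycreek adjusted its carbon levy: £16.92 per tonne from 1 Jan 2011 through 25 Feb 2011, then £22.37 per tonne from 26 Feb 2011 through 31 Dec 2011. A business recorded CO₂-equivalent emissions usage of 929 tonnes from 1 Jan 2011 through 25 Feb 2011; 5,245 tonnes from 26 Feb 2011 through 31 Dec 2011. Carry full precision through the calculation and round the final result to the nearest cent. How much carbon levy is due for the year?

1 Jan – 25 Feb 2011: 929 tonnes at £16.92/tonne → £15,718.68
26 Feb – 31 Dec 2011: 5,245 tonnes at £22.37/tonne → £117,330.65

£133,049.33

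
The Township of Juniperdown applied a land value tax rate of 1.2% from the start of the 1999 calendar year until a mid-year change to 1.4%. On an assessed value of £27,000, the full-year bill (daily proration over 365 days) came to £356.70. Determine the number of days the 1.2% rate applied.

Let d = days at the first rate; then 365 − d days at the second rate.
£27,000 × [1.2%·d + 1.4%·(365−d)] / 365 = £356.70
Solving gives d = 144, so the new rate took effect on May 25, 1999.

144 days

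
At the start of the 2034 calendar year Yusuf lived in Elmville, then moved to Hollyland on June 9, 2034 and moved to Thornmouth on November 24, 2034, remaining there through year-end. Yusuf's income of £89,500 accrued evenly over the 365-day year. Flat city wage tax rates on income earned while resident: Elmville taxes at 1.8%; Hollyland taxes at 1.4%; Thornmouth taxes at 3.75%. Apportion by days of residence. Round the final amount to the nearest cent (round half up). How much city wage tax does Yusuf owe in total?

£1,627.92

Elmville, January 1 – June 8, 2034: 159 days → £89,500 × 1.8% × 159/365 = £701.7781
Hollyland, June 9 – November 23, 2034: 168 days → £89,500 × 1.4% × 168/365 = £576.7233
Thornmouth, November 24 – December 31, 2034: 38 days → £89,500 × 3.75% × 38/365 = £349.4178
Total = £1,627.9192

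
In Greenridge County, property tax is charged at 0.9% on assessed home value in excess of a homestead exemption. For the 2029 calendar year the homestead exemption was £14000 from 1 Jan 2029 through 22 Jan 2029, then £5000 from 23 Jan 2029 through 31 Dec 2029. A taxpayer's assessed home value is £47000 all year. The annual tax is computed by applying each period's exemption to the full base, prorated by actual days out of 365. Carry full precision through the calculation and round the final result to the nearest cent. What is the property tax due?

£373.12

1 Jan – 22 Jan 2029: 22 days, exemption £14000 → (£47000 − £14000) × 0.9% × 22/365 = £17.9014
23 Jan – 31 Dec 2029: 343 days, exemption £5000 → (£47000 − £5000) × 0.9% × 343/365 = £355.2164
Total = £373.1178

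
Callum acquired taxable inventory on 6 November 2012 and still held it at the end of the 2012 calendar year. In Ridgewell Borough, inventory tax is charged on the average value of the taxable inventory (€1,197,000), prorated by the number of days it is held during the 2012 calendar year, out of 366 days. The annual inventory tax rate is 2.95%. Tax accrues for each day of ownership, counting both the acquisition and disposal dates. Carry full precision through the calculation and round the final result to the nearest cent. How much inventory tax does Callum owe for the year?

Days held (6 November – 31 December 2012): 56 out of 366
Tax = €1,197,000 × 2.95% × 56/366 = €5,402.8525

€5,402.85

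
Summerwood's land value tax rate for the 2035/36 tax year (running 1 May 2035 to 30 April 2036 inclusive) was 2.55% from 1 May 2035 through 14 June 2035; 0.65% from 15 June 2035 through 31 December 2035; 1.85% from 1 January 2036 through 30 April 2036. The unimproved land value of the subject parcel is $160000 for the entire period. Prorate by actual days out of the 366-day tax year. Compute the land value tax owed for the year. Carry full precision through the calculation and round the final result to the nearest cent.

$2048.52

1 May – 14 June 2035: 45 days at 2.55% → $160000 × 2.55% × 45/366 = $501.6393
15 June – 31 December 2035: 200 days at 0.65% → $160000 × 0.65% × 200/366 = $568.3060
1 January – 30 April 2036: 121 days at 1.85% → $160000 × 1.85% × 121/366 = $978.5792
Total = $2048.5246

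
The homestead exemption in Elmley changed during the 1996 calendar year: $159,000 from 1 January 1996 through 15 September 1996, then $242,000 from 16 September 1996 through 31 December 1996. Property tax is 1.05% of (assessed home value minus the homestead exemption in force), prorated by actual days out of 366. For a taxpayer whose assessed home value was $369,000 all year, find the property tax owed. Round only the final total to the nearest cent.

$1,950.22

1 January – 15 September 1996: 259 days, exemption $159,000 → ($369,000 − $159,000) × 1.05% × 259/366 = $1,560.3689
16 September – 31 December 1996: 107 days, exemption $242,000 → ($369,000 − $242,000) × 1.05% × 107/366 = $389.8484
Total = $1,950.2172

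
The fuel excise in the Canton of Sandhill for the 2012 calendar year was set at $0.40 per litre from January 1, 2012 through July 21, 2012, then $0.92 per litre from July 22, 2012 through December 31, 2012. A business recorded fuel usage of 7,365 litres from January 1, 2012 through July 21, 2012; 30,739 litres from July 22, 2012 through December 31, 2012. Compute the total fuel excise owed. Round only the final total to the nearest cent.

January 1 – July 21, 2012: 7,365 litres at $0.40/litre → $2946.00
July 22 – December 31, 2012: 30,739 litres at $0.92/litre → $28279.88

$31225.88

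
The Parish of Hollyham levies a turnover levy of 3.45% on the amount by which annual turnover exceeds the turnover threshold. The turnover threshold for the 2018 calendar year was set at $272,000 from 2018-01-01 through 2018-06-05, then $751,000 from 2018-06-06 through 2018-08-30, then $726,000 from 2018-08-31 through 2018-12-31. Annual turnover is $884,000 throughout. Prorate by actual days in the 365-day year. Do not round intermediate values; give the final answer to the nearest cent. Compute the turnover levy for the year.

$11,942.10

2018-01-01 to 2018-06-05: 156 days, exemption $272,000 → ($884,000 − $272,000) × 3.45% × 156/365 = $9,024.0658
2018-06-06 to 2018-08-30: 86 days, exemption $751,000 → ($884,000 − $751,000) × 3.45% × 86/365 = $1,081.1260
2018-08-31 to 2018-12-31: 123 days, exemption $726,000 → ($884,000 − $726,000) × 3.45% × 123/365 = $1,836.9123
Total = $11,942.1041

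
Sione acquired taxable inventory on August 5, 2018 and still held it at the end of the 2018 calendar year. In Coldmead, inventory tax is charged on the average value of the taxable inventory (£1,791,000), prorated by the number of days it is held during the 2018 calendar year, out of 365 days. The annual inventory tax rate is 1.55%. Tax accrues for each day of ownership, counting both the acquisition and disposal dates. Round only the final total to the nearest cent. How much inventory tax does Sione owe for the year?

Days held (August 5 – December 31, 2018): 149 out of 365
Tax = £1,791,000 × 1.55% × 149/365 = £11,332.3685

£11,332.37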